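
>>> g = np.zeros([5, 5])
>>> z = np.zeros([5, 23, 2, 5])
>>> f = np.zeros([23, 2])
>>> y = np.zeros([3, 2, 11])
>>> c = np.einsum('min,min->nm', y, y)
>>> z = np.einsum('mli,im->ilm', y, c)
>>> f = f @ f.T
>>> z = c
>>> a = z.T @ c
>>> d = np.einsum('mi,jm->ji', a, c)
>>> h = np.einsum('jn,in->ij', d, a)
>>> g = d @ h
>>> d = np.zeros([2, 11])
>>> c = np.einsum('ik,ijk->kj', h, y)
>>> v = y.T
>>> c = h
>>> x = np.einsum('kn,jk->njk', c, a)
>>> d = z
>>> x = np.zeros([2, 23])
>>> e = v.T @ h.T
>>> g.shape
(11, 11)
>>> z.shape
(11, 3)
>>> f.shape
(23, 23)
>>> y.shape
(3, 2, 11)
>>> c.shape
(3, 11)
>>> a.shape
(3, 3)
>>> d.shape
(11, 3)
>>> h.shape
(3, 11)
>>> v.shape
(11, 2, 3)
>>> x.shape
(2, 23)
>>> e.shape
(3, 2, 3)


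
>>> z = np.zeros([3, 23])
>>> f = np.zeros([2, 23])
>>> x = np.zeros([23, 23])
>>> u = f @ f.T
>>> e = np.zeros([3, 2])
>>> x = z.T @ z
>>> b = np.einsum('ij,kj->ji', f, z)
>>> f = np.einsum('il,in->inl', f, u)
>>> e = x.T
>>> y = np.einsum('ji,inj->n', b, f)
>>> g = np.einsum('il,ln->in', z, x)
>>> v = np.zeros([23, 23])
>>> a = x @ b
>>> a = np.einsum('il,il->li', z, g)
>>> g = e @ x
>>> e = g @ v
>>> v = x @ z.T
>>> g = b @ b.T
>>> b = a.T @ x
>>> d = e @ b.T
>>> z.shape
(3, 23)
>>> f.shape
(2, 2, 23)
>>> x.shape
(23, 23)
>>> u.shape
(2, 2)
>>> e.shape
(23, 23)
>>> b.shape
(3, 23)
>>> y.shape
(2,)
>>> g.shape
(23, 23)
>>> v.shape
(23, 3)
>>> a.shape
(23, 3)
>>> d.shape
(23, 3)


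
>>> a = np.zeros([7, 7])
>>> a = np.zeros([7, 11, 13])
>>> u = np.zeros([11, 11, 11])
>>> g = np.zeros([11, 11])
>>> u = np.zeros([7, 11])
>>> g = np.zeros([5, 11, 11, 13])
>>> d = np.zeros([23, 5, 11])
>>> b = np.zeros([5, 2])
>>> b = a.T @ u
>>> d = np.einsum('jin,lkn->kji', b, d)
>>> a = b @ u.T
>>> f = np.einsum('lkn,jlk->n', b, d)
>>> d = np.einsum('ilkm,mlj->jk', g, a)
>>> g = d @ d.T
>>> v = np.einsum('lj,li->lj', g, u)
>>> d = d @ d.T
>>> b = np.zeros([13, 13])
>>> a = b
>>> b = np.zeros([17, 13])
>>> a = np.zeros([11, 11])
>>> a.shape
(11, 11)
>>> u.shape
(7, 11)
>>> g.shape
(7, 7)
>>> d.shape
(7, 7)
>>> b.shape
(17, 13)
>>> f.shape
(11,)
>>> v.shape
(7, 7)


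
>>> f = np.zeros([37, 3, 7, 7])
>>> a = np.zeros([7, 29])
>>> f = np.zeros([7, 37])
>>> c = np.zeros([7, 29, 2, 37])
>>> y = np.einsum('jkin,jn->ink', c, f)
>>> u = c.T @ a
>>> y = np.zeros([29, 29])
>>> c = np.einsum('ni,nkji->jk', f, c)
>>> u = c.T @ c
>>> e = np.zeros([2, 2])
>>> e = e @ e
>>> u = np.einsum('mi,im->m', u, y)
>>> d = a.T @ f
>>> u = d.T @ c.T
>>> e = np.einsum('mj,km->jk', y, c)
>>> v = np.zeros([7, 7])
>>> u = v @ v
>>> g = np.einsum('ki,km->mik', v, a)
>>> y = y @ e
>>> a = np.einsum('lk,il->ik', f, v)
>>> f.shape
(7, 37)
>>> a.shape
(7, 37)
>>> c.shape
(2, 29)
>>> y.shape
(29, 2)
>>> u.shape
(7, 7)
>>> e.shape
(29, 2)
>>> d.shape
(29, 37)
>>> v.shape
(7, 7)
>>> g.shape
(29, 7, 7)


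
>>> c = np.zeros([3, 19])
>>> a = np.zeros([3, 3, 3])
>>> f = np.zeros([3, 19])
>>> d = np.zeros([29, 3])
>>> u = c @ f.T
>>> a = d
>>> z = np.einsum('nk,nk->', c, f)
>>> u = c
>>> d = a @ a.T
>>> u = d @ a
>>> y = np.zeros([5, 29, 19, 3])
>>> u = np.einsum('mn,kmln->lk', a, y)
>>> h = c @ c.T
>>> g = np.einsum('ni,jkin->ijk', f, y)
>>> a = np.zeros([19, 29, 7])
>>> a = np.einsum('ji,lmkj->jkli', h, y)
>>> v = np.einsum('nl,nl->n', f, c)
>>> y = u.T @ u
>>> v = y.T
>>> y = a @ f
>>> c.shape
(3, 19)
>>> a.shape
(3, 19, 5, 3)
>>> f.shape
(3, 19)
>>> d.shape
(29, 29)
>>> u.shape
(19, 5)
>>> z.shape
()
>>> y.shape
(3, 19, 5, 19)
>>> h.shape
(3, 3)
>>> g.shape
(19, 5, 29)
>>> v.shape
(5, 5)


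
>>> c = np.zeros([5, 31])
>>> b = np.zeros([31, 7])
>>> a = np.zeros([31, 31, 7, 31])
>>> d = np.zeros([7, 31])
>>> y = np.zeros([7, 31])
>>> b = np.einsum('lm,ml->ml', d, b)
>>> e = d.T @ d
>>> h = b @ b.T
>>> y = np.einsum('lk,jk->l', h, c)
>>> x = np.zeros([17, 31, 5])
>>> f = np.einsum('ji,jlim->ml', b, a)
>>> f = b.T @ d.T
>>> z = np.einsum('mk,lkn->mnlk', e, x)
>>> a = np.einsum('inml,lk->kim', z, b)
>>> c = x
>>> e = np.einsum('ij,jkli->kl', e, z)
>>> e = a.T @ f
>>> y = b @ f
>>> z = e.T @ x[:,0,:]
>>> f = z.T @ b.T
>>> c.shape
(17, 31, 5)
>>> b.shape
(31, 7)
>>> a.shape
(7, 31, 17)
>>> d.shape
(7, 31)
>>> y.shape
(31, 7)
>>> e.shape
(17, 31, 7)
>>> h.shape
(31, 31)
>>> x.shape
(17, 31, 5)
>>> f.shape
(5, 31, 31)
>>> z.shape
(7, 31, 5)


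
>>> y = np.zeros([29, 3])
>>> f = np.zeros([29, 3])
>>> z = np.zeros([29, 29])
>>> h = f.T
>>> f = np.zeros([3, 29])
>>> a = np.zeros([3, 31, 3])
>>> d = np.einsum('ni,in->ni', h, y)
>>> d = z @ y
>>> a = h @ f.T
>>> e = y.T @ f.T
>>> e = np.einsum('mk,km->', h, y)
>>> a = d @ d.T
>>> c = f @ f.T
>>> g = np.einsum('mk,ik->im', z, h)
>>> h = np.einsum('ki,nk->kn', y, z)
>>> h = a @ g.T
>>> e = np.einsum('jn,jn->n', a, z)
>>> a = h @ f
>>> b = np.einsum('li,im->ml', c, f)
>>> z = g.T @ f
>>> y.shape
(29, 3)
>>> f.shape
(3, 29)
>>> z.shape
(29, 29)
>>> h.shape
(29, 3)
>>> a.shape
(29, 29)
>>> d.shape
(29, 3)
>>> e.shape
(29,)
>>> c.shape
(3, 3)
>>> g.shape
(3, 29)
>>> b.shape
(29, 3)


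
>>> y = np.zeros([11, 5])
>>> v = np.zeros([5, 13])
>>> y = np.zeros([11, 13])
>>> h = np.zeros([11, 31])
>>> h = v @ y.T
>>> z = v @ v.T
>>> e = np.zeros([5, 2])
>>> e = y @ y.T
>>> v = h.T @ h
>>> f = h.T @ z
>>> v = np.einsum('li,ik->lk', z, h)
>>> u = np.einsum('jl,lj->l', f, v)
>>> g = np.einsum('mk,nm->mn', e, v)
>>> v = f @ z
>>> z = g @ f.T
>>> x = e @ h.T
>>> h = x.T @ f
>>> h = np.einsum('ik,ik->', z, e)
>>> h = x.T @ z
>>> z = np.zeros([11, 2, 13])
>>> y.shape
(11, 13)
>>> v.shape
(11, 5)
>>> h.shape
(5, 11)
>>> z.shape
(11, 2, 13)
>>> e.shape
(11, 11)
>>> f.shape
(11, 5)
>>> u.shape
(5,)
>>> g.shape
(11, 5)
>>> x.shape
(11, 5)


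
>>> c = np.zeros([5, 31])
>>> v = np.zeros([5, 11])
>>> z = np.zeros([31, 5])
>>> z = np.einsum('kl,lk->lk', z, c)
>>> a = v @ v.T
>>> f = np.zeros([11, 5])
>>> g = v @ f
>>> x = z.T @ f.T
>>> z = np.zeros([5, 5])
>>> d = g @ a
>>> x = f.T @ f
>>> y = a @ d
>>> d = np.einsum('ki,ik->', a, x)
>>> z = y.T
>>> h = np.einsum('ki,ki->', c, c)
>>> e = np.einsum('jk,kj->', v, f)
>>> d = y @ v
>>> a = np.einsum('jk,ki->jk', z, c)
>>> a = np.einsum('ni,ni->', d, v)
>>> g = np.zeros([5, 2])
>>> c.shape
(5, 31)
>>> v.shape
(5, 11)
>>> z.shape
(5, 5)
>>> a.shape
()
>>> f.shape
(11, 5)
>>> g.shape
(5, 2)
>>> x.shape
(5, 5)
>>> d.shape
(5, 11)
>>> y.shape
(5, 5)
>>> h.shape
()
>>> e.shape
()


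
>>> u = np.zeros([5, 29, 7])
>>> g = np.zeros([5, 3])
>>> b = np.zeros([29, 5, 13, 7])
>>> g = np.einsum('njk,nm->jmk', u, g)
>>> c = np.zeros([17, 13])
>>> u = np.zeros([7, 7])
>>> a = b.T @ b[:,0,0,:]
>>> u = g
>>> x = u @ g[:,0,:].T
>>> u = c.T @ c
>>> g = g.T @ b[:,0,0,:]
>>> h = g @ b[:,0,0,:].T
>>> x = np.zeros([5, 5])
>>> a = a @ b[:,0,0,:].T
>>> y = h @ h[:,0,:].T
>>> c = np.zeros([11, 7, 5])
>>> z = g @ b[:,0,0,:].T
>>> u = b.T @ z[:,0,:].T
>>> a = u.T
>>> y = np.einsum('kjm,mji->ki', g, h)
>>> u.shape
(7, 13, 5, 7)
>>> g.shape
(7, 3, 7)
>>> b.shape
(29, 5, 13, 7)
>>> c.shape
(11, 7, 5)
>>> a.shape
(7, 5, 13, 7)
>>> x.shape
(5, 5)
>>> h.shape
(7, 3, 29)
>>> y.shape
(7, 29)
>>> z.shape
(7, 3, 29)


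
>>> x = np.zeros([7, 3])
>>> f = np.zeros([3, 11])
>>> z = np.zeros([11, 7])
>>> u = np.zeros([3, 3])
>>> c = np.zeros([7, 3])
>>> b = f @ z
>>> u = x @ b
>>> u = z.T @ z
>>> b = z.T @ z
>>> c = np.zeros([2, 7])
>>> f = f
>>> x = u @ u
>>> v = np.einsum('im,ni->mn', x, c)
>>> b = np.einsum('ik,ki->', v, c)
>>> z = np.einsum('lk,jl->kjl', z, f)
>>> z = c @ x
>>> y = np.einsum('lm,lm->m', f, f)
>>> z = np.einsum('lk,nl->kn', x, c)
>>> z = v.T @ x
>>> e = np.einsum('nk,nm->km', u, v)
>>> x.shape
(7, 7)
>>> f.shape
(3, 11)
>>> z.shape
(2, 7)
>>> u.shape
(7, 7)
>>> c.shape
(2, 7)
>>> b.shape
()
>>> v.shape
(7, 2)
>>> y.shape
(11,)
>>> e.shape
(7, 2)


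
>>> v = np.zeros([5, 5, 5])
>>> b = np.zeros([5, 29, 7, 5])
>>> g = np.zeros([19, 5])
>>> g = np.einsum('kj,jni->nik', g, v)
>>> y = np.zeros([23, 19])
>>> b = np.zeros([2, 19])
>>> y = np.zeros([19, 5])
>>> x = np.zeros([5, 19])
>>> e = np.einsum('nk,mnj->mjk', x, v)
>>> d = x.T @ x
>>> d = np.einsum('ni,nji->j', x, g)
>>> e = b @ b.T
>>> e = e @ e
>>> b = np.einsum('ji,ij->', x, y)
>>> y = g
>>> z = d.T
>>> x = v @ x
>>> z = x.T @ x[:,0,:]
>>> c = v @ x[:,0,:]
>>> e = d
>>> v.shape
(5, 5, 5)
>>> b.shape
()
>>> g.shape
(5, 5, 19)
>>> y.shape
(5, 5, 19)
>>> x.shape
(5, 5, 19)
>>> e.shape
(5,)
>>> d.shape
(5,)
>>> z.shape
(19, 5, 19)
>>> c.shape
(5, 5, 19)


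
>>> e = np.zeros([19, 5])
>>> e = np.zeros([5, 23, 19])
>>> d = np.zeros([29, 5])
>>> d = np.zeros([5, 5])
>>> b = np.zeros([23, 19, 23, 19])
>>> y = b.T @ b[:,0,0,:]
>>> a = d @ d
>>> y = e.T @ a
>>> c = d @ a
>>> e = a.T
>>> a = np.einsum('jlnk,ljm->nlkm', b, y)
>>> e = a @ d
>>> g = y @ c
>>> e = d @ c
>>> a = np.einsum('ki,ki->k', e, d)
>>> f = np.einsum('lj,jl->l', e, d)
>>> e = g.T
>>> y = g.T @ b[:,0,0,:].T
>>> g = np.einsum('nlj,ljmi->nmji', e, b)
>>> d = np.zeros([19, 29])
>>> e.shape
(5, 23, 19)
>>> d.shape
(19, 29)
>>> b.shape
(23, 19, 23, 19)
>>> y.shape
(5, 23, 23)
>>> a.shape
(5,)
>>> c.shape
(5, 5)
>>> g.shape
(5, 23, 19, 19)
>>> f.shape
(5,)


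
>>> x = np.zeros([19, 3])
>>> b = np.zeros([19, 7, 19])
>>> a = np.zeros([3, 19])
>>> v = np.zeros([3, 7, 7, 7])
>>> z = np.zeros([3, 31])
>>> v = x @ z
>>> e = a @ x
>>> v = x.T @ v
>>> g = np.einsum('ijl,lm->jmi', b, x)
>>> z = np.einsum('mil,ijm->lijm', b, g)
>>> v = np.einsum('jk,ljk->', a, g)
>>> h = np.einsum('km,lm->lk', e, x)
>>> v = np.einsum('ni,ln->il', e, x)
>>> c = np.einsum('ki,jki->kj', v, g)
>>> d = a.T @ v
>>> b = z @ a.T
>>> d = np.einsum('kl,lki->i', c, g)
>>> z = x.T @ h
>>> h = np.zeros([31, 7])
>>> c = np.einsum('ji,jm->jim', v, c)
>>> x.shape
(19, 3)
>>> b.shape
(19, 7, 3, 3)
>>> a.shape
(3, 19)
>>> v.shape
(3, 19)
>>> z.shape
(3, 3)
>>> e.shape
(3, 3)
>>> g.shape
(7, 3, 19)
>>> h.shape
(31, 7)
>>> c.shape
(3, 19, 7)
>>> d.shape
(19,)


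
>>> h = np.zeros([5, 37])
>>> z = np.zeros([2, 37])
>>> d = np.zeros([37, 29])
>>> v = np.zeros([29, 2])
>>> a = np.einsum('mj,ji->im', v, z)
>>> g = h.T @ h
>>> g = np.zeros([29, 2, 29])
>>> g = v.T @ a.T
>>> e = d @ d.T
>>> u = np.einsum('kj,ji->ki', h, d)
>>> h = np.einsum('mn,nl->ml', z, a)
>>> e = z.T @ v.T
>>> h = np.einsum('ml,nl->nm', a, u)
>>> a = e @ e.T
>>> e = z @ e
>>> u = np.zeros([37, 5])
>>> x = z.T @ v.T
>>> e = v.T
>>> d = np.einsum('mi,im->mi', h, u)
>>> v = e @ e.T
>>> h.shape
(5, 37)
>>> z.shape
(2, 37)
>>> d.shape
(5, 37)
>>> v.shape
(2, 2)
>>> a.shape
(37, 37)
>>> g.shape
(2, 37)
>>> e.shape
(2, 29)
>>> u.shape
(37, 5)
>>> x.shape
(37, 29)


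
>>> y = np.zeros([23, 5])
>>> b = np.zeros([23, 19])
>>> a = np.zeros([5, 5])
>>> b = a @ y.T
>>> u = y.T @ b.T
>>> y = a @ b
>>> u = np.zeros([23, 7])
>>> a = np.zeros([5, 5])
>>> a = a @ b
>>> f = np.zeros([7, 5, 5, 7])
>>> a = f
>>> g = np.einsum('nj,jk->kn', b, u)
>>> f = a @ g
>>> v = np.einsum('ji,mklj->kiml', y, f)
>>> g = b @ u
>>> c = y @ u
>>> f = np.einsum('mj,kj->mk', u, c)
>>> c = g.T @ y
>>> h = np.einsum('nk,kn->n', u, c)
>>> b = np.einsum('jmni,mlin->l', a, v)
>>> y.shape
(5, 23)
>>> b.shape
(23,)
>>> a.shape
(7, 5, 5, 7)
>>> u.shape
(23, 7)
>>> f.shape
(23, 5)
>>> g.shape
(5, 7)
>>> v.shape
(5, 23, 7, 5)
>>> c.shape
(7, 23)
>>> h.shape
(23,)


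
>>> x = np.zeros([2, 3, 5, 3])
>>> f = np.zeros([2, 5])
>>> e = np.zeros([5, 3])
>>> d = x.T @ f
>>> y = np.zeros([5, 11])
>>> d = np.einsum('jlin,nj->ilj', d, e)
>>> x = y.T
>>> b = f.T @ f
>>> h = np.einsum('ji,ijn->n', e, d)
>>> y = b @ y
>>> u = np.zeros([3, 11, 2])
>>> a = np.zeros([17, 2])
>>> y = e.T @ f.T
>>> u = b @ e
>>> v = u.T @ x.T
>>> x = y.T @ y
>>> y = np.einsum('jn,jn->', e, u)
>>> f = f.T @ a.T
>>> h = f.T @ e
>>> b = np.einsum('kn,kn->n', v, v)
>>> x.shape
(2, 2)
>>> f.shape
(5, 17)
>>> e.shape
(5, 3)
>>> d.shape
(3, 5, 3)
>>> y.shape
()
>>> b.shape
(11,)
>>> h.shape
(17, 3)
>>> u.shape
(5, 3)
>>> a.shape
(17, 2)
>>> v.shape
(3, 11)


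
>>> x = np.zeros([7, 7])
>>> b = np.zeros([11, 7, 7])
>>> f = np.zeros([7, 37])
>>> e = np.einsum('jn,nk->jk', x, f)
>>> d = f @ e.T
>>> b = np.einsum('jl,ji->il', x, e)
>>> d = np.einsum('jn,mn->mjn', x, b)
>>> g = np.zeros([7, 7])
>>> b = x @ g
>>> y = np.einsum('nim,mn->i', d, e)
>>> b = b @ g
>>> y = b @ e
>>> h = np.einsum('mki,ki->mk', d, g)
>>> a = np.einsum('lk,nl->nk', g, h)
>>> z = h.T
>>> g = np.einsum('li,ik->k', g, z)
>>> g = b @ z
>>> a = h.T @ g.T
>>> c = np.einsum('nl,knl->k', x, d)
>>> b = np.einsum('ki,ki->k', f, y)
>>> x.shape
(7, 7)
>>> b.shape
(7,)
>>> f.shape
(7, 37)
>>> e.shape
(7, 37)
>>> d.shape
(37, 7, 7)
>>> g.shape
(7, 37)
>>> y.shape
(7, 37)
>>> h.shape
(37, 7)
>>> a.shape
(7, 7)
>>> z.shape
(7, 37)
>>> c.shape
(37,)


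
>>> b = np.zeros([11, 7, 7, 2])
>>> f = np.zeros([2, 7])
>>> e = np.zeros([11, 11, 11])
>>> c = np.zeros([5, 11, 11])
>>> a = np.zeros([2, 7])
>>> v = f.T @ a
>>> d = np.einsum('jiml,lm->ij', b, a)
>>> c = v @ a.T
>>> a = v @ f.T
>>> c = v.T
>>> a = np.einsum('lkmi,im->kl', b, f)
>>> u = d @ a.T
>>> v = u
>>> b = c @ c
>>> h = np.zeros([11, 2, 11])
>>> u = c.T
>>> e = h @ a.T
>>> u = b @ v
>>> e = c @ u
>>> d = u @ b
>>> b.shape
(7, 7)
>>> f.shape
(2, 7)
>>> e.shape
(7, 7)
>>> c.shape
(7, 7)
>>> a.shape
(7, 11)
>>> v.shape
(7, 7)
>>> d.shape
(7, 7)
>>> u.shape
(7, 7)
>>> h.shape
(11, 2, 11)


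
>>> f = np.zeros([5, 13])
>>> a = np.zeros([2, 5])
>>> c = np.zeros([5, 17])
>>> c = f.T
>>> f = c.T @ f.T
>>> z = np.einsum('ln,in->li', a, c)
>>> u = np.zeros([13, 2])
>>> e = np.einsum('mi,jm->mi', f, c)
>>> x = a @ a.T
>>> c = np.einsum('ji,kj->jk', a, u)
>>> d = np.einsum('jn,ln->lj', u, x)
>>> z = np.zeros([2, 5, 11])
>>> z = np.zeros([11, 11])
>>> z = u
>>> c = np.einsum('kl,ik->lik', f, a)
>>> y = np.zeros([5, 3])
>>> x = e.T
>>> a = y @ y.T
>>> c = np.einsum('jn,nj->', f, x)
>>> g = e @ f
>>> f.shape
(5, 5)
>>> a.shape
(5, 5)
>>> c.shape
()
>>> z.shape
(13, 2)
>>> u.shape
(13, 2)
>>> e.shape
(5, 5)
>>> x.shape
(5, 5)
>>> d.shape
(2, 13)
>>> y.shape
(5, 3)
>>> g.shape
(5, 5)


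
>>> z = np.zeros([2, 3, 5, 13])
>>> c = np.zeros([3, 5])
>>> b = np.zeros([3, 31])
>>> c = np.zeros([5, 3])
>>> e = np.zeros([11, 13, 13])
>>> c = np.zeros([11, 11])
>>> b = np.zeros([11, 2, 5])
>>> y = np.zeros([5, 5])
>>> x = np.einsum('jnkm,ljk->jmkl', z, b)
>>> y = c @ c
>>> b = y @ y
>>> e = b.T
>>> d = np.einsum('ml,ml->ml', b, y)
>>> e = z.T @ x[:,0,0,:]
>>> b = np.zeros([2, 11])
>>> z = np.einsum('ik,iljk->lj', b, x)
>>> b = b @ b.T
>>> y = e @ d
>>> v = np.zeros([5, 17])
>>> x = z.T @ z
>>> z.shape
(13, 5)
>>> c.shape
(11, 11)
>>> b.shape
(2, 2)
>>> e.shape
(13, 5, 3, 11)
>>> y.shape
(13, 5, 3, 11)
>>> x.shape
(5, 5)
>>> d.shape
(11, 11)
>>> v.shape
(5, 17)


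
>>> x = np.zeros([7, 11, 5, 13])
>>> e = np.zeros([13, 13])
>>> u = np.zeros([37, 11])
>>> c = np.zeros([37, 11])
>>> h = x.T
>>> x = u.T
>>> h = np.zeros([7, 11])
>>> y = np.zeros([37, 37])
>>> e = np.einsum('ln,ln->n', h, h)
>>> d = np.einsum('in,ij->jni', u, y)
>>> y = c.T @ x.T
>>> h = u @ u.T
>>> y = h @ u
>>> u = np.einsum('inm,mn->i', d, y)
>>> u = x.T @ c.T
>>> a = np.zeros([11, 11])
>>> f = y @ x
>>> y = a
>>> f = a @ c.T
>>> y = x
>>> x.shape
(11, 37)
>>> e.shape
(11,)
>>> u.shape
(37, 37)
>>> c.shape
(37, 11)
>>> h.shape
(37, 37)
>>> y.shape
(11, 37)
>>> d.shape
(37, 11, 37)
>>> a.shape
(11, 11)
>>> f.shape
(11, 37)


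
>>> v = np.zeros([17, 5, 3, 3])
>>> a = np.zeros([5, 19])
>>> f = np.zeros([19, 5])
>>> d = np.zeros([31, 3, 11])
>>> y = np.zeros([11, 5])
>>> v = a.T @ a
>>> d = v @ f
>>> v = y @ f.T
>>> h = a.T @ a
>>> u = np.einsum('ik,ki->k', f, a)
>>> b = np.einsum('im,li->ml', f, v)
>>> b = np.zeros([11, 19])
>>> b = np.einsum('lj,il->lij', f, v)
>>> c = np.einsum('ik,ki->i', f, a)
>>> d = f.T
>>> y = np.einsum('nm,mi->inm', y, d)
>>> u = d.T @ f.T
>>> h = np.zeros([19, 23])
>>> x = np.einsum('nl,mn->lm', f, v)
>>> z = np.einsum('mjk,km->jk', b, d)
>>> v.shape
(11, 19)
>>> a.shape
(5, 19)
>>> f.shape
(19, 5)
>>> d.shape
(5, 19)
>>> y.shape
(19, 11, 5)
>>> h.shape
(19, 23)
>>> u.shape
(19, 19)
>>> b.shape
(19, 11, 5)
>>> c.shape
(19,)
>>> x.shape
(5, 11)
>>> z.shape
(11, 5)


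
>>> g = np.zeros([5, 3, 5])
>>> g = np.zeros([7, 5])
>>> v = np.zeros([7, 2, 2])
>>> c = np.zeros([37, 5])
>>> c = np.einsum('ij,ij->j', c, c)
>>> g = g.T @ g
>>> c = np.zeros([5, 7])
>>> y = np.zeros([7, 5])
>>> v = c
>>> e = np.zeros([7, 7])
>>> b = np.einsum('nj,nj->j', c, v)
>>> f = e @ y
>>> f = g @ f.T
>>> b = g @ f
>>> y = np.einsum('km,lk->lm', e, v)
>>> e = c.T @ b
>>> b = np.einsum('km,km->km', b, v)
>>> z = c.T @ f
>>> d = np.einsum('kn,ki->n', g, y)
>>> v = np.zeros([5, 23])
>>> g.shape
(5, 5)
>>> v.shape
(5, 23)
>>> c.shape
(5, 7)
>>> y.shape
(5, 7)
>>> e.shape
(7, 7)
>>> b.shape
(5, 7)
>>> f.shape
(5, 7)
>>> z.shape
(7, 7)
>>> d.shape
(5,)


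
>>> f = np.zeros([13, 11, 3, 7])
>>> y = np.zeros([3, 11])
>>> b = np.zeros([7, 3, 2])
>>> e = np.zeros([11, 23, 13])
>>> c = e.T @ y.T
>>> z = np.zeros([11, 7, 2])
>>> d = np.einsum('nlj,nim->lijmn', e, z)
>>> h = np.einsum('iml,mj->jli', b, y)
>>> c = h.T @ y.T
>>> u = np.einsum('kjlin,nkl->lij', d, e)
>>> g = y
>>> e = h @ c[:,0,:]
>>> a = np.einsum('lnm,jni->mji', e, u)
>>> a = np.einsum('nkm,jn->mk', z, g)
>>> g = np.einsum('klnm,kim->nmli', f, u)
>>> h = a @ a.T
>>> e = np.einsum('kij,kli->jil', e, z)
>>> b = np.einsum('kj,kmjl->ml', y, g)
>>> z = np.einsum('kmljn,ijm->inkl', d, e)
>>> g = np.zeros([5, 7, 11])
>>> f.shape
(13, 11, 3, 7)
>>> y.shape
(3, 11)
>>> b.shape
(7, 2)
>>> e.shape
(3, 2, 7)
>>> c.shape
(7, 2, 3)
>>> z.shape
(3, 11, 23, 13)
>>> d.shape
(23, 7, 13, 2, 11)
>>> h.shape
(2, 2)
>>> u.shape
(13, 2, 7)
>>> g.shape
(5, 7, 11)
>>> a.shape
(2, 7)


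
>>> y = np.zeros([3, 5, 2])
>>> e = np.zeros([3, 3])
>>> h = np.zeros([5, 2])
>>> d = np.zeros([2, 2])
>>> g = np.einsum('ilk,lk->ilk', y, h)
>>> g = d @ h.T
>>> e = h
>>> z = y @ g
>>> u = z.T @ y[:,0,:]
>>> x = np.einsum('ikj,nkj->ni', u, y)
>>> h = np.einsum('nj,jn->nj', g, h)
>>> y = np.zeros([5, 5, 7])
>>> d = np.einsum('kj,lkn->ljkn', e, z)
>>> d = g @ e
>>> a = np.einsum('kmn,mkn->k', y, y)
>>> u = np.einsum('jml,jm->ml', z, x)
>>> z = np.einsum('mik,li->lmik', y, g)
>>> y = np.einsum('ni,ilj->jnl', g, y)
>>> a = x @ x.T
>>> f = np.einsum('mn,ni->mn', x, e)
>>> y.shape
(7, 2, 5)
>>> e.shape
(5, 2)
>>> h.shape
(2, 5)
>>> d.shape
(2, 2)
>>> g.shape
(2, 5)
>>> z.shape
(2, 5, 5, 7)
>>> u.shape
(5, 5)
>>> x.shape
(3, 5)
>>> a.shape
(3, 3)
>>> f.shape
(3, 5)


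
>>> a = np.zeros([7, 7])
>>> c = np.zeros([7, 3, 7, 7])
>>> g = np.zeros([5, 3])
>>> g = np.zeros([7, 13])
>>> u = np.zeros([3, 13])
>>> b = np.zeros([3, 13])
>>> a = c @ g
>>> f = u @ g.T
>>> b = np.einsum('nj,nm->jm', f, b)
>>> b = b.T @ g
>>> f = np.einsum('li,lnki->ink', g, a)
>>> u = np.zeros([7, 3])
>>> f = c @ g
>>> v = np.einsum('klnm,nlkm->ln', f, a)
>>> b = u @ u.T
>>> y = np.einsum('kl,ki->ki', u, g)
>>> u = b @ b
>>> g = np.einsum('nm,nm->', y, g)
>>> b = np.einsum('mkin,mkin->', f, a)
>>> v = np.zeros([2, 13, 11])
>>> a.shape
(7, 3, 7, 13)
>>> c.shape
(7, 3, 7, 7)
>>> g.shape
()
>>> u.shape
(7, 7)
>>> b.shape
()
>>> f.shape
(7, 3, 7, 13)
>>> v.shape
(2, 13, 11)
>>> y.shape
(7, 13)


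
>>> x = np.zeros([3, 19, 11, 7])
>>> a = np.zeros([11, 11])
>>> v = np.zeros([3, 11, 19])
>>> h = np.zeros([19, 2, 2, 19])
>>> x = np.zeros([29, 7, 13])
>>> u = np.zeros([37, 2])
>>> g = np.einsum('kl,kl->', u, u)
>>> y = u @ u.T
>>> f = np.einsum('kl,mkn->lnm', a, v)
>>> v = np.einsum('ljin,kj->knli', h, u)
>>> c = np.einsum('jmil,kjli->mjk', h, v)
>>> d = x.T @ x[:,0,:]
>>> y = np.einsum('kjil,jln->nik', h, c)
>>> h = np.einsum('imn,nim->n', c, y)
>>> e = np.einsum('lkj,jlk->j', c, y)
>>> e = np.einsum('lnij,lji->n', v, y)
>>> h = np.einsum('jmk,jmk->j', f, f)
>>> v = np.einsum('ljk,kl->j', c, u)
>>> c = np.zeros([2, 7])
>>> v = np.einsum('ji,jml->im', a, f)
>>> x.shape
(29, 7, 13)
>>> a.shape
(11, 11)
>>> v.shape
(11, 19)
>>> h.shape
(11,)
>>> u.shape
(37, 2)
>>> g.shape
()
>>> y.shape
(37, 2, 19)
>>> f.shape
(11, 19, 3)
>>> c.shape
(2, 7)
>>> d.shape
(13, 7, 13)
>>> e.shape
(19,)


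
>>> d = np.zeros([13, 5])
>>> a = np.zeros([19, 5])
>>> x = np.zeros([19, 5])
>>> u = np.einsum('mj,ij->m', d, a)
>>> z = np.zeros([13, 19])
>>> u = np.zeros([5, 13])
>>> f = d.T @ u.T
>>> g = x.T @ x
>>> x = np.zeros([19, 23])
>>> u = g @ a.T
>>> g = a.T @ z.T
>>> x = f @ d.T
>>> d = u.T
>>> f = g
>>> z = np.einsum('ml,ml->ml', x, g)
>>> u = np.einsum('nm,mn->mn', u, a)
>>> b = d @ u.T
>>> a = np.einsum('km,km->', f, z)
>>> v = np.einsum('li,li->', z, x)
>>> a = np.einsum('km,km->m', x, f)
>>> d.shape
(19, 5)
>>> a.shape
(13,)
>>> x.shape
(5, 13)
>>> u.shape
(19, 5)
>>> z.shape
(5, 13)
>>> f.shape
(5, 13)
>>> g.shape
(5, 13)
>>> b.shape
(19, 19)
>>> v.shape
()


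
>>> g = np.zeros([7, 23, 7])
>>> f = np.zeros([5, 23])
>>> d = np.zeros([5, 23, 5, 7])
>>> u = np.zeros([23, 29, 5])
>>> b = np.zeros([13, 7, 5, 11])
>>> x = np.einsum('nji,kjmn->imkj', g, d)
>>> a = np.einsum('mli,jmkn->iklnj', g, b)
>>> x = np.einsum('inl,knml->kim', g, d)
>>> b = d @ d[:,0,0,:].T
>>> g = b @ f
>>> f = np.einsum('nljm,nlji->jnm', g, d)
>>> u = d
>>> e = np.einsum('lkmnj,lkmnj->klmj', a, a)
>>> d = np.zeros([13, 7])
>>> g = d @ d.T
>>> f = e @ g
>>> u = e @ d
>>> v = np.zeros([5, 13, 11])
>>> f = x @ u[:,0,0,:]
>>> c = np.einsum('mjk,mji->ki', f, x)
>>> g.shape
(13, 13)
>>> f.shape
(5, 7, 7)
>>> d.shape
(13, 7)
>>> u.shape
(5, 7, 23, 7)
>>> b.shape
(5, 23, 5, 5)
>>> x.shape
(5, 7, 5)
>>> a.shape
(7, 5, 23, 11, 13)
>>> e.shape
(5, 7, 23, 13)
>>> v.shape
(5, 13, 11)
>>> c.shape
(7, 5)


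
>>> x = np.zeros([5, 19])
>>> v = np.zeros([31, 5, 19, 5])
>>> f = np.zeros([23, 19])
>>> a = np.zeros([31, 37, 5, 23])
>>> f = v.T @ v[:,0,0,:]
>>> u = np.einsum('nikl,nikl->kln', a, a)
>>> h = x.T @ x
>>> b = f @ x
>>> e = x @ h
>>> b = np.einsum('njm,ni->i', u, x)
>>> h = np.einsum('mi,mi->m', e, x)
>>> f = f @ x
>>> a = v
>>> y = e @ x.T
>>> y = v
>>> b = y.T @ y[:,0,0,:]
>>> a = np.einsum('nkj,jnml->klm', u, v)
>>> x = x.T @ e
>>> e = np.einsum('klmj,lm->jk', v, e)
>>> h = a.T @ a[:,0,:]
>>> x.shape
(19, 19)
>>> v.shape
(31, 5, 19, 5)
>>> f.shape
(5, 19, 5, 19)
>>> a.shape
(23, 5, 19)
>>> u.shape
(5, 23, 31)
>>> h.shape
(19, 5, 19)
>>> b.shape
(5, 19, 5, 5)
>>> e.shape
(5, 31)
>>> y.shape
(31, 5, 19, 5)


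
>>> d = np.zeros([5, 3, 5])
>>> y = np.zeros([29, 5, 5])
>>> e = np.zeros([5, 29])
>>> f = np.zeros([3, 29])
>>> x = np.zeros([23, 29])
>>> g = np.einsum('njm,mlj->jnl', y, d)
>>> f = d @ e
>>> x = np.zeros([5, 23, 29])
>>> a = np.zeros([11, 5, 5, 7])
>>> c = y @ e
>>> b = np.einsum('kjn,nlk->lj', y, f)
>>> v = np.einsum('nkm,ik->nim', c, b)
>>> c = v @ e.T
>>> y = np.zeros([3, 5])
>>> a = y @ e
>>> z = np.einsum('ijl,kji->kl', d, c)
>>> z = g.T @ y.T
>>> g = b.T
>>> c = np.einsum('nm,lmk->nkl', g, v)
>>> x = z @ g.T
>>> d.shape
(5, 3, 5)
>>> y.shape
(3, 5)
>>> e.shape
(5, 29)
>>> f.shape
(5, 3, 29)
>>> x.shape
(3, 29, 5)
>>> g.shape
(5, 3)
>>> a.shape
(3, 29)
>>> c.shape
(5, 29, 29)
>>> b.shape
(3, 5)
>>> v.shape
(29, 3, 29)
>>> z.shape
(3, 29, 3)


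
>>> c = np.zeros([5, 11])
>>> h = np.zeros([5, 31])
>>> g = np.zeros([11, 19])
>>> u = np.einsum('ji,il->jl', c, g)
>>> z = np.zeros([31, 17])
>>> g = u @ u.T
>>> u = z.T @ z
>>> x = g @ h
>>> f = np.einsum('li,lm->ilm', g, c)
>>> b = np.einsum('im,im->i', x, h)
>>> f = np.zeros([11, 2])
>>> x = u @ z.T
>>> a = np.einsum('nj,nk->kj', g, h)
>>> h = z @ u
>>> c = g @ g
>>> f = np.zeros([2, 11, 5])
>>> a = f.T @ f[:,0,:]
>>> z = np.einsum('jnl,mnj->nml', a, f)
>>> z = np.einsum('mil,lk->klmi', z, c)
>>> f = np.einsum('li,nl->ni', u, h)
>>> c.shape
(5, 5)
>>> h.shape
(31, 17)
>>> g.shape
(5, 5)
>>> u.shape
(17, 17)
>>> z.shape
(5, 5, 11, 2)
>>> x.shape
(17, 31)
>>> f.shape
(31, 17)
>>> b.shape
(5,)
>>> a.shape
(5, 11, 5)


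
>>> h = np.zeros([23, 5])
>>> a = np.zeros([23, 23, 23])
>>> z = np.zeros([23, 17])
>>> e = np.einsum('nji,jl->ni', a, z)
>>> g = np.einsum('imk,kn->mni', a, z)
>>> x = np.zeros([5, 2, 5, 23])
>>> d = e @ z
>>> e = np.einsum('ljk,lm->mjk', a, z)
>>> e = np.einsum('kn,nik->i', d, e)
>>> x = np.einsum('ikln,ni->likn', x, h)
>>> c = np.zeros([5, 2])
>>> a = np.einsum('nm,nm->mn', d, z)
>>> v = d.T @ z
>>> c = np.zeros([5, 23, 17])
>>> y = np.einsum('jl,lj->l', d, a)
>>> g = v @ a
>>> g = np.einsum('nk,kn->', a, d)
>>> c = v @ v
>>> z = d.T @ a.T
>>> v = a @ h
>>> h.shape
(23, 5)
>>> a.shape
(17, 23)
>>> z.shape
(17, 17)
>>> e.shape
(23,)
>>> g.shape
()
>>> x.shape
(5, 5, 2, 23)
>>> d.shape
(23, 17)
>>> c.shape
(17, 17)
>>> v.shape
(17, 5)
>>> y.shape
(17,)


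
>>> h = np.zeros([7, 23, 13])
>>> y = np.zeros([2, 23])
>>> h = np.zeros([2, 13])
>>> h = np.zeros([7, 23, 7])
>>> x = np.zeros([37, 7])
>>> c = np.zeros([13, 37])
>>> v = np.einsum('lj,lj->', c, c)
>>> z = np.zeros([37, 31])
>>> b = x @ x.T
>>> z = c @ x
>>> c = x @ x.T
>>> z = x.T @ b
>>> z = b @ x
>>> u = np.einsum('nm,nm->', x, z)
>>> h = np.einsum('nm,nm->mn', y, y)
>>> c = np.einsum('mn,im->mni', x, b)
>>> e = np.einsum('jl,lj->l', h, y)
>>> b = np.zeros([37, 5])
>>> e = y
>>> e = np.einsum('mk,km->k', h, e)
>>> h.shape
(23, 2)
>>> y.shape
(2, 23)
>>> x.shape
(37, 7)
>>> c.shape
(37, 7, 37)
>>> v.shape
()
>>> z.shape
(37, 7)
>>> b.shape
(37, 5)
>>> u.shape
()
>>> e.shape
(2,)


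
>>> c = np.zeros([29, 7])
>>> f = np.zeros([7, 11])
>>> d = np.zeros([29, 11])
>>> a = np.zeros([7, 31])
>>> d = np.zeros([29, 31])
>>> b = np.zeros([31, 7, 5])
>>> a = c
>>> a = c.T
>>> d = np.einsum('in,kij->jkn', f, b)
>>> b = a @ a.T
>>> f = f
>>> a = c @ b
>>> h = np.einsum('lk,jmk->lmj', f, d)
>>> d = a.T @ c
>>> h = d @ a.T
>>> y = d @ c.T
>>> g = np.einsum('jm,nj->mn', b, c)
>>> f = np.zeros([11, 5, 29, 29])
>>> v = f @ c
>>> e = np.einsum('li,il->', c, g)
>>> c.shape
(29, 7)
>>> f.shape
(11, 5, 29, 29)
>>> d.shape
(7, 7)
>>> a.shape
(29, 7)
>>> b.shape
(7, 7)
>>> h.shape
(7, 29)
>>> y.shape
(7, 29)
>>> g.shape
(7, 29)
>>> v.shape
(11, 5, 29, 7)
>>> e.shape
()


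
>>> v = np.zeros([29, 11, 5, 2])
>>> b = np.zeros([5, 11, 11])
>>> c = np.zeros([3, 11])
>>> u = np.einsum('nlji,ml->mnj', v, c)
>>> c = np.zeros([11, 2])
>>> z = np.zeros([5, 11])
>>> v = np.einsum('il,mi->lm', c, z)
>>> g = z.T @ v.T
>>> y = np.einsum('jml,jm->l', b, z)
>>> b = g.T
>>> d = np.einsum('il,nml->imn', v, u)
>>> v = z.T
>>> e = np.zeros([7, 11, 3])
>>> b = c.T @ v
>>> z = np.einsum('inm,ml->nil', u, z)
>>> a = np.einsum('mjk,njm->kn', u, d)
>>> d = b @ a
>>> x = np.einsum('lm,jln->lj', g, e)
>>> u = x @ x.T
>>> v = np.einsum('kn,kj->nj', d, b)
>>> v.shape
(2, 5)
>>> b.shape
(2, 5)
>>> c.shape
(11, 2)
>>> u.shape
(11, 11)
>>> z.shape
(29, 3, 11)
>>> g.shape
(11, 2)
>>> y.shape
(11,)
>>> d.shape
(2, 2)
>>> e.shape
(7, 11, 3)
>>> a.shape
(5, 2)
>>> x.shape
(11, 7)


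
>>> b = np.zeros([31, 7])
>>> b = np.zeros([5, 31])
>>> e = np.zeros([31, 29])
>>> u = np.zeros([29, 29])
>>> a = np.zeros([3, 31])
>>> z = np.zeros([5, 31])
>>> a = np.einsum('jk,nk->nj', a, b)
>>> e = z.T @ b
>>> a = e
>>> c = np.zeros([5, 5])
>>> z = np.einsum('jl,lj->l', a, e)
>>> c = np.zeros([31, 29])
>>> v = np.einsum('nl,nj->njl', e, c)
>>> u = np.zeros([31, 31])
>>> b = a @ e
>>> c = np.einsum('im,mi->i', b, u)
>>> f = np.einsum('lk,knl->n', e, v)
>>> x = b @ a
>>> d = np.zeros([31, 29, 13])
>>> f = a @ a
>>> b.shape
(31, 31)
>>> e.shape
(31, 31)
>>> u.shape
(31, 31)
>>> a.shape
(31, 31)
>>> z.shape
(31,)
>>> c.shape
(31,)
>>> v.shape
(31, 29, 31)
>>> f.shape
(31, 31)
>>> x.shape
(31, 31)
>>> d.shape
(31, 29, 13)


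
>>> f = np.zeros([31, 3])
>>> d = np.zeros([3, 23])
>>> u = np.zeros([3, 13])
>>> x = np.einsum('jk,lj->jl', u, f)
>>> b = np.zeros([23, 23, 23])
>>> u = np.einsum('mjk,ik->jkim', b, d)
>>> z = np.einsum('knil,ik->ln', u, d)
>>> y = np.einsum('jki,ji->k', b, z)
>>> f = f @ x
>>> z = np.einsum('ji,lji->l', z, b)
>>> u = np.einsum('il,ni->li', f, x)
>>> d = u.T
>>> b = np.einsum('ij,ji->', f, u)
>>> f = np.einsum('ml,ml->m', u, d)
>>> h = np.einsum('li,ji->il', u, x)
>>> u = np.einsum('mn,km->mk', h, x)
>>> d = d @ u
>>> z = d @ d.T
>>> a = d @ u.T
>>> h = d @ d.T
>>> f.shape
(31,)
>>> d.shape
(31, 3)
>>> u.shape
(31, 3)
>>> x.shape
(3, 31)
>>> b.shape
()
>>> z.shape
(31, 31)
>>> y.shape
(23,)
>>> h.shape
(31, 31)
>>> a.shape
(31, 31)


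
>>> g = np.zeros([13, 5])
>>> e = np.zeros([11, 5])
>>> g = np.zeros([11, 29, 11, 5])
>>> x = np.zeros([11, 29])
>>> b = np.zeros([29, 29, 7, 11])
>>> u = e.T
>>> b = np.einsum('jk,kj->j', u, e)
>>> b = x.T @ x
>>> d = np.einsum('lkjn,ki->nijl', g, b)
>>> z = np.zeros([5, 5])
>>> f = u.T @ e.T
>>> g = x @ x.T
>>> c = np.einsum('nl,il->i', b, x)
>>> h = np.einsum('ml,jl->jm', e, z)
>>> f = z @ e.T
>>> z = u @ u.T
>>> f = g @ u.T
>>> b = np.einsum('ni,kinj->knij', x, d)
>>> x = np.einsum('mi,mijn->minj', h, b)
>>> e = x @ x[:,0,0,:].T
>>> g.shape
(11, 11)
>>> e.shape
(5, 11, 11, 5)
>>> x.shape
(5, 11, 11, 29)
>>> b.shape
(5, 11, 29, 11)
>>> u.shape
(5, 11)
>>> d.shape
(5, 29, 11, 11)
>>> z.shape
(5, 5)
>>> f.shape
(11, 5)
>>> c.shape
(11,)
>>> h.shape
(5, 11)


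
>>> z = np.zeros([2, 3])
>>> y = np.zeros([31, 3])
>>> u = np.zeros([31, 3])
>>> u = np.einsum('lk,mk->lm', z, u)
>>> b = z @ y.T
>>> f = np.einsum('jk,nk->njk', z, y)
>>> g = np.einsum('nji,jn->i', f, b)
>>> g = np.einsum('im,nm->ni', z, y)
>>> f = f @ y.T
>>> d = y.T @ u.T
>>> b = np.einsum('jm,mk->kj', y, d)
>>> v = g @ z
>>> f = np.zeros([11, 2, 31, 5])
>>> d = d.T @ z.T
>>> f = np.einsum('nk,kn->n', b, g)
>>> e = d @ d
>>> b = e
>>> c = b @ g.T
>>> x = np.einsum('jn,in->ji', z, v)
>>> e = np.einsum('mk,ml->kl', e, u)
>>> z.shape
(2, 3)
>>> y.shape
(31, 3)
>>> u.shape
(2, 31)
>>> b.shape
(2, 2)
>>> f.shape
(2,)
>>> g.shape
(31, 2)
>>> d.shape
(2, 2)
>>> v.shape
(31, 3)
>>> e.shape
(2, 31)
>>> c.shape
(2, 31)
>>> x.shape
(2, 31)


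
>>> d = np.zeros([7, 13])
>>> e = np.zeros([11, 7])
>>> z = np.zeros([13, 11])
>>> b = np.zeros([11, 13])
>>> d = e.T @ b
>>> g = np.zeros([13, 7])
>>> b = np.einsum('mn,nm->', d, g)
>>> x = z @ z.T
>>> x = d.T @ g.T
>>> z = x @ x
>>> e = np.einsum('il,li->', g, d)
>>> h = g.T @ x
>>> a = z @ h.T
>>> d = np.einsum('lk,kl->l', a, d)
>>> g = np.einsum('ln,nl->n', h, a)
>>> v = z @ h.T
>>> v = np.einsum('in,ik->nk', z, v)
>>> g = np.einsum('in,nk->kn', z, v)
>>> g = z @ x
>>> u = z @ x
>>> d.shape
(13,)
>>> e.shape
()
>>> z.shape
(13, 13)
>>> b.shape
()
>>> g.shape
(13, 13)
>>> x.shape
(13, 13)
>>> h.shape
(7, 13)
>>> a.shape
(13, 7)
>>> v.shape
(13, 7)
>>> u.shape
(13, 13)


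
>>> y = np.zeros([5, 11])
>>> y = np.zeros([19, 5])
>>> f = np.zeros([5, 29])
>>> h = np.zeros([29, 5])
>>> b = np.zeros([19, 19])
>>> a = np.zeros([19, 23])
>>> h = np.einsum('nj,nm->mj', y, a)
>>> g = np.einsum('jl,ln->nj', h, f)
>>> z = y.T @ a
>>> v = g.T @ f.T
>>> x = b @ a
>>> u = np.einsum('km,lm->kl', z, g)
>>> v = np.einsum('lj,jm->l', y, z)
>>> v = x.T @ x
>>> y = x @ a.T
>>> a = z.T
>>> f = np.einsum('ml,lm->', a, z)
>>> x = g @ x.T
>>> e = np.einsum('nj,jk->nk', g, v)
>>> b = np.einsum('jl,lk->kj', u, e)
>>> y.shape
(19, 19)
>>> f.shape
()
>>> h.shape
(23, 5)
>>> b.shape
(23, 5)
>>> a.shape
(23, 5)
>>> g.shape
(29, 23)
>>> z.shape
(5, 23)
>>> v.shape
(23, 23)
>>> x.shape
(29, 19)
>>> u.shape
(5, 29)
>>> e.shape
(29, 23)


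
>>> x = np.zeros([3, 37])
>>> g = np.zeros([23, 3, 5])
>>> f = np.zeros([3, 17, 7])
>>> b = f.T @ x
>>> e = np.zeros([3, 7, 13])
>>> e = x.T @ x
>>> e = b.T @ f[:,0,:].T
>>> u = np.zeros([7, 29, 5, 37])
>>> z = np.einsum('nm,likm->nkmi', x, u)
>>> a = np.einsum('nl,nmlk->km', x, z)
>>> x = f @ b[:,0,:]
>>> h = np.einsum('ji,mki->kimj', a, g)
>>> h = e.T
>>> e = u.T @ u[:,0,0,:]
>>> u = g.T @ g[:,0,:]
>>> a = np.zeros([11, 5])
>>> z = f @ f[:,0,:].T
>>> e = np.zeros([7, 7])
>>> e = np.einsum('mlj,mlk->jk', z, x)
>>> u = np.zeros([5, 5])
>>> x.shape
(3, 17, 37)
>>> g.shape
(23, 3, 5)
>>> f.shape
(3, 17, 7)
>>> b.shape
(7, 17, 37)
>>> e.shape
(3, 37)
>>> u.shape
(5, 5)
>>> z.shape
(3, 17, 3)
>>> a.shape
(11, 5)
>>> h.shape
(3, 17, 37)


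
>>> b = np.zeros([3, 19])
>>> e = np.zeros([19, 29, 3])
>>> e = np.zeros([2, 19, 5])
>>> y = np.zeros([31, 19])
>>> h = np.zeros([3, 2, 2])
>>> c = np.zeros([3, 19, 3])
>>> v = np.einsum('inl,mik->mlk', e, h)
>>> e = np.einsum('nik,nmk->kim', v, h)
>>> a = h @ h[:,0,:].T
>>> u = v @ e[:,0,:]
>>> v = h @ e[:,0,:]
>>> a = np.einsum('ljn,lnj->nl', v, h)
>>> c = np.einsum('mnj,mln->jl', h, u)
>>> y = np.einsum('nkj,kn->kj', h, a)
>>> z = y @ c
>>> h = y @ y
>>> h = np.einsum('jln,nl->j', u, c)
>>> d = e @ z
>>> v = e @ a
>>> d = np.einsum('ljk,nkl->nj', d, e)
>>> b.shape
(3, 19)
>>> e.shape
(2, 5, 2)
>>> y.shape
(2, 2)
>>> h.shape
(3,)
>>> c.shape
(2, 5)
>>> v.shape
(2, 5, 3)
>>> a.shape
(2, 3)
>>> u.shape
(3, 5, 2)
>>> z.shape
(2, 5)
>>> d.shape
(2, 5)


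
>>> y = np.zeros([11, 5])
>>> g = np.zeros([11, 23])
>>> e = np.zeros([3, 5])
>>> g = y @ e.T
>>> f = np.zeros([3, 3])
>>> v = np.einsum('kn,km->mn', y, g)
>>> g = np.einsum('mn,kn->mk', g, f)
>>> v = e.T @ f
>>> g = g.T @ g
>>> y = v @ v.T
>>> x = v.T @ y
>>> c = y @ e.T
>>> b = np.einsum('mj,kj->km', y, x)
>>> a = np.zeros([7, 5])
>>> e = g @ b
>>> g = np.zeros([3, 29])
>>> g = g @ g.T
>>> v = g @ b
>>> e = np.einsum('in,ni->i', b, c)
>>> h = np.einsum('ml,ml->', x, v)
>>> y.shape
(5, 5)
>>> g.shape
(3, 3)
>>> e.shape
(3,)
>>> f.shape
(3, 3)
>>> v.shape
(3, 5)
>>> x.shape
(3, 5)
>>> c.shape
(5, 3)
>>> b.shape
(3, 5)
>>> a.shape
(7, 5)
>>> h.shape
()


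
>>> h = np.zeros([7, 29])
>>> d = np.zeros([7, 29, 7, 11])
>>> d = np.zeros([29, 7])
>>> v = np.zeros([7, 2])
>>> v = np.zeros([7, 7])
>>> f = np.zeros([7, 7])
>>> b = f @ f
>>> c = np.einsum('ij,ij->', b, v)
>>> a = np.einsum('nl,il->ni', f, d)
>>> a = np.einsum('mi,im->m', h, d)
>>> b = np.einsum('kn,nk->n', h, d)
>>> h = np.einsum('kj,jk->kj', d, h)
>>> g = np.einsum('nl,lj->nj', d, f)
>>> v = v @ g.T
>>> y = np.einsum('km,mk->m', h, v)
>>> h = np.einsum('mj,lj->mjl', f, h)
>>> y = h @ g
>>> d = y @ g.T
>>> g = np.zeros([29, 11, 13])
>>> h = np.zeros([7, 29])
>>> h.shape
(7, 29)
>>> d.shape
(7, 7, 29)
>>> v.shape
(7, 29)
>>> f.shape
(7, 7)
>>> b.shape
(29,)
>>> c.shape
()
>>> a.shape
(7,)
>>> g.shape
(29, 11, 13)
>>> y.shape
(7, 7, 7)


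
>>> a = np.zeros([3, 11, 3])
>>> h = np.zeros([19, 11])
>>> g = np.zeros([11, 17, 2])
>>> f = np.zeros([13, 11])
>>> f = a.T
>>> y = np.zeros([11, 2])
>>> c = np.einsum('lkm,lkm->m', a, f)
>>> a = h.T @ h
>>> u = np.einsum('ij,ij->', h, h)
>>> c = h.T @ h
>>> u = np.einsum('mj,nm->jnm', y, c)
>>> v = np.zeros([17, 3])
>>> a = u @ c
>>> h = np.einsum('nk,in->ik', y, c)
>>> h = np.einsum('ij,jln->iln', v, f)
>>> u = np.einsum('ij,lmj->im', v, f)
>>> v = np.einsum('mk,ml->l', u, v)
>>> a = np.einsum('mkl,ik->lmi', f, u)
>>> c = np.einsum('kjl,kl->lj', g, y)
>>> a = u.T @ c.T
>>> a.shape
(11, 2)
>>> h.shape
(17, 11, 3)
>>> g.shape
(11, 17, 2)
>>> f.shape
(3, 11, 3)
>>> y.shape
(11, 2)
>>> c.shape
(2, 17)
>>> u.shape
(17, 11)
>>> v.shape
(3,)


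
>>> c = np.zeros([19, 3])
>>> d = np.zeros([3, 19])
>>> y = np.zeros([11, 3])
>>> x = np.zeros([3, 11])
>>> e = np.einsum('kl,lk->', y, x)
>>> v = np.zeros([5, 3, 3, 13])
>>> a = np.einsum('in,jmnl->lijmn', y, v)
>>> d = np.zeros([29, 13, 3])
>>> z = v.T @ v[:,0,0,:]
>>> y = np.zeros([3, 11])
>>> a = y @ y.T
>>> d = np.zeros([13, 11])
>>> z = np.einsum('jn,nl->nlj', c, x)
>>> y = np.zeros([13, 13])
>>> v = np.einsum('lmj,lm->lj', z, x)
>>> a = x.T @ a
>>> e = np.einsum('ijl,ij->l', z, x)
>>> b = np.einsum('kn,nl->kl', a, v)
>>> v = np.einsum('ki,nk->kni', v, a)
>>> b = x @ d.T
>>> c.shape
(19, 3)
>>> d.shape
(13, 11)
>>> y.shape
(13, 13)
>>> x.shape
(3, 11)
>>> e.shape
(19,)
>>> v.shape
(3, 11, 19)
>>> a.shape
(11, 3)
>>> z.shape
(3, 11, 19)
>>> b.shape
(3, 13)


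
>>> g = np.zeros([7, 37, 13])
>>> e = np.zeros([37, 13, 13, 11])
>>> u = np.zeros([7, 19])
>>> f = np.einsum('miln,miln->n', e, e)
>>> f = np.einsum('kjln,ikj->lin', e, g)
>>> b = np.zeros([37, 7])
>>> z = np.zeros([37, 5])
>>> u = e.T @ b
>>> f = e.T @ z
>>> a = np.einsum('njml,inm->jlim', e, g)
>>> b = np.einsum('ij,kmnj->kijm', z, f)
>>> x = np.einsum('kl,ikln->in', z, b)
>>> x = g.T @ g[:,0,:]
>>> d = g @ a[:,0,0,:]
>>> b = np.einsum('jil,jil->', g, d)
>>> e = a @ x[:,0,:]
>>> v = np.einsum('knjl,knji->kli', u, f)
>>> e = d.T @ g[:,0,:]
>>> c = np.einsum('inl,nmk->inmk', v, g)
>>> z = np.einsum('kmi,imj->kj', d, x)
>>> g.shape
(7, 37, 13)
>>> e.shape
(13, 37, 13)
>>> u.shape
(11, 13, 13, 7)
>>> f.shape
(11, 13, 13, 5)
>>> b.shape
()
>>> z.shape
(7, 13)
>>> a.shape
(13, 11, 7, 13)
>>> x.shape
(13, 37, 13)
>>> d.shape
(7, 37, 13)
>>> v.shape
(11, 7, 5)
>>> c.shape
(11, 7, 37, 13)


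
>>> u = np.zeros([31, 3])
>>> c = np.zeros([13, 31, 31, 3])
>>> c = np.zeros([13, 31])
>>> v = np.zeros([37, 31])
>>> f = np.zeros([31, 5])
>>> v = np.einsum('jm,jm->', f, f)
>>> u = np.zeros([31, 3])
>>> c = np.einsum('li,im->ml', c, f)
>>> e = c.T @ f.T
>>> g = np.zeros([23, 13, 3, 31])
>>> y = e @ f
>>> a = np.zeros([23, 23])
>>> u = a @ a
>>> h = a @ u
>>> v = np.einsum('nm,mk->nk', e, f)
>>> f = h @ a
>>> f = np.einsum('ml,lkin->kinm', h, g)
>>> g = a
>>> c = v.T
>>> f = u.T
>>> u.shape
(23, 23)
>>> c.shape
(5, 13)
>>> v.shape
(13, 5)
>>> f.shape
(23, 23)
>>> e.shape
(13, 31)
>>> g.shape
(23, 23)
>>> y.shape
(13, 5)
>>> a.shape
(23, 23)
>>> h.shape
(23, 23)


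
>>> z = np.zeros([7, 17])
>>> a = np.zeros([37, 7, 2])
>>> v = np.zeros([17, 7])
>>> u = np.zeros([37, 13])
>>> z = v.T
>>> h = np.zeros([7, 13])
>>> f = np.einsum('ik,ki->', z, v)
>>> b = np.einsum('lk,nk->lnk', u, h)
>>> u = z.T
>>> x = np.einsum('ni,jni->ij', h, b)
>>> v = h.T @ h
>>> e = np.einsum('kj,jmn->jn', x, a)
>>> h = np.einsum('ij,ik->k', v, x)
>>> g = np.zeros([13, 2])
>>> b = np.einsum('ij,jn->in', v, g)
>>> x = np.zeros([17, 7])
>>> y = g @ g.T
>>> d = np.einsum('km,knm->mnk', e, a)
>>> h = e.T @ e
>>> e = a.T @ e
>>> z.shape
(7, 17)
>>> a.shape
(37, 7, 2)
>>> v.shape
(13, 13)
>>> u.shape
(17, 7)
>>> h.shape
(2, 2)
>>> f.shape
()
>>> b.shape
(13, 2)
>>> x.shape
(17, 7)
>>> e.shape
(2, 7, 2)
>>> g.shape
(13, 2)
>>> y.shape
(13, 13)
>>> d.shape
(2, 7, 37)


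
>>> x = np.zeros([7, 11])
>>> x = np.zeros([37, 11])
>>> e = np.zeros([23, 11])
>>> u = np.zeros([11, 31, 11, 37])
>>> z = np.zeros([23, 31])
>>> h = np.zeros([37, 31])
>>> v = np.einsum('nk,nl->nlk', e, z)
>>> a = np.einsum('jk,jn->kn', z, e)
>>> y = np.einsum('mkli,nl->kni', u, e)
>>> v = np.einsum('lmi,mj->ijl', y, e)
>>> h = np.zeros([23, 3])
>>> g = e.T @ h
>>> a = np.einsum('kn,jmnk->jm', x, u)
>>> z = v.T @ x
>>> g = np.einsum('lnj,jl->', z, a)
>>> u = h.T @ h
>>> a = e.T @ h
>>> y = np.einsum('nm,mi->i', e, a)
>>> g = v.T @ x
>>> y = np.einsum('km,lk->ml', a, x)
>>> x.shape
(37, 11)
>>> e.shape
(23, 11)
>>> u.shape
(3, 3)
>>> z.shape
(31, 11, 11)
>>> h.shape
(23, 3)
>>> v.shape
(37, 11, 31)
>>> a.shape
(11, 3)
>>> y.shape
(3, 37)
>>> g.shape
(31, 11, 11)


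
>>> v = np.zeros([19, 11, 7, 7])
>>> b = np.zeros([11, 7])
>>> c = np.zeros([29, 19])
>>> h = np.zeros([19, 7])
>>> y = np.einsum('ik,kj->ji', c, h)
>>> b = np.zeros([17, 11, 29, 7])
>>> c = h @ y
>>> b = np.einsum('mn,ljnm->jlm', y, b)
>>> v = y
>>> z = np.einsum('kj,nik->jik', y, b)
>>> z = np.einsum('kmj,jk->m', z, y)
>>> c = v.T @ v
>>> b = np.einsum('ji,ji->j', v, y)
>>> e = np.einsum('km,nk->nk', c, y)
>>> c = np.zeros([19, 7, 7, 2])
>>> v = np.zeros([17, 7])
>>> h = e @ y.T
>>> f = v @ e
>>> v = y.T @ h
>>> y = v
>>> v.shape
(29, 7)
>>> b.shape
(7,)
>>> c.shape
(19, 7, 7, 2)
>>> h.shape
(7, 7)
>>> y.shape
(29, 7)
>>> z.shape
(17,)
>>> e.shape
(7, 29)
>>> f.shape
(17, 29)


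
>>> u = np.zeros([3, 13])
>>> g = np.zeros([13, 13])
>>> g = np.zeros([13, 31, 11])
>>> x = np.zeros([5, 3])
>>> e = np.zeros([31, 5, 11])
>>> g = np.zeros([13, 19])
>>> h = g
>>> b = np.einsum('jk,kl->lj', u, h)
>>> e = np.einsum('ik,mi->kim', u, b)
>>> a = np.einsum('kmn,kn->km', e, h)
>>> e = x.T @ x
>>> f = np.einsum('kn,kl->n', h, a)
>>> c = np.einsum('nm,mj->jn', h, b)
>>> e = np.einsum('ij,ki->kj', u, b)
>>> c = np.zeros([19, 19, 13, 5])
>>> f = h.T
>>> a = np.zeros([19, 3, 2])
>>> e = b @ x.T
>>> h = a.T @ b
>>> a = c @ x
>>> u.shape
(3, 13)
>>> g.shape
(13, 19)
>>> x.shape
(5, 3)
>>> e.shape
(19, 5)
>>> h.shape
(2, 3, 3)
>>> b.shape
(19, 3)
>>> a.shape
(19, 19, 13, 3)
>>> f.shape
(19, 13)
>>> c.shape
(19, 19, 13, 5)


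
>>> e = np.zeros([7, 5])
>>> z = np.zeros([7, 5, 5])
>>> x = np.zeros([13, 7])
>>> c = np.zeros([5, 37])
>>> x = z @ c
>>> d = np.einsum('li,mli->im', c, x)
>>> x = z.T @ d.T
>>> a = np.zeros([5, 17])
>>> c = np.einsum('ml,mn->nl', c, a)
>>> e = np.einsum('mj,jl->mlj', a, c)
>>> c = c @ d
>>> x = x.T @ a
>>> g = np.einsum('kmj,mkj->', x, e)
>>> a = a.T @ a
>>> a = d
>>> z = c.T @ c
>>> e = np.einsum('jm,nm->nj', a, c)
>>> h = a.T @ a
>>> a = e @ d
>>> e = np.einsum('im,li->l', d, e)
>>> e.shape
(17,)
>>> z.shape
(7, 7)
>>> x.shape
(37, 5, 17)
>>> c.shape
(17, 7)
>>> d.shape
(37, 7)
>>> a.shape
(17, 7)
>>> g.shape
()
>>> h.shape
(7, 7)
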